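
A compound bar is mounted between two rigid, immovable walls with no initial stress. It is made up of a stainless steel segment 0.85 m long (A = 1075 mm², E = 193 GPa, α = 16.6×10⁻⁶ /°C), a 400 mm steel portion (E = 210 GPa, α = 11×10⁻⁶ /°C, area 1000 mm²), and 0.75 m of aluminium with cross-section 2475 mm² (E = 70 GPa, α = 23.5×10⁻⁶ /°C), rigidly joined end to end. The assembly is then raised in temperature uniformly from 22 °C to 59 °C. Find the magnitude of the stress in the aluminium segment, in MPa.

If the supports were absent, the total length change would be Σ αᵢΔT Lᵢ = 16.6×10⁻⁶×37×850 + 11×10⁻⁶×37×400 + 23.5×10⁻⁶×37×750 = 1.337 mm.
The rigid supports impose zero overall length change; the single axial force P common to all segments must satisfy P Σ Lᵢ/(AᵢEᵢ) = δ_free.
Σ Lᵢ/(AᵢEᵢ) = 850/(1075×193×10³) + 400/(1000×210×10³) + 750/(2475×70×10³) = 1.033×10⁻⁵ mm/N.
P = 1.337 / 1.033×10⁻⁵ = 129400 N = 129.4 kN, compressive.
σ_{aluminium} = P / A = 129400 / 2475 = 52.29 MPa.

σ ≈ 52.3 MPa (compressive)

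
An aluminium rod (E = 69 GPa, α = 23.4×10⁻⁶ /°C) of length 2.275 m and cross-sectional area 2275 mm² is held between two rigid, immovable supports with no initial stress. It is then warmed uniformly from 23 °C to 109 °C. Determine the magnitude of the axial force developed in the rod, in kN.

P ≈ 316 kN (compressive)

The ends cannot move, so σ = EαΔT = 69×10³ × 23.4×10⁻⁶ × 86 = 138.9 MPa.
Then P = σA = 138.9 × 2275 mm² = 315.9 kN, compressive.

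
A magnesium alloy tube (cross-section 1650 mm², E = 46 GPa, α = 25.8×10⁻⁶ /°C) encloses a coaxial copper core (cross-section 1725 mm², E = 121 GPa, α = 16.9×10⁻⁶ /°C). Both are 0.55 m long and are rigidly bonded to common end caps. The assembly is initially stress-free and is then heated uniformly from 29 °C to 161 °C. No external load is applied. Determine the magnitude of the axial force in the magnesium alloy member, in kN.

P ≈ 65.4 kN (compressive in the magnesium alloy)

The magnesium alloy has the larger α, so on heating it would change length more than the copper if both were free. The rigid plates force a common final length, so the magnesium alloy is put into compression and the copper into tension, with equal and opposite forces P (no external load).
Setting the final lengths equal and cancelling L: (α₁ − α₂)ΔT = P/(A₁E₁) + P/(A₂E₂).
|α₁ − α₂|·ΔT = 8.9×10⁻⁶ × 132 = 0.001175.
1/(A₁E₁) + 1/(A₂E₂) = 1/(1650×46×10³) + 1/(1725×121×10³) = 1.797×10⁻⁸ N⁻¹.
P = 0.001175 / 1.797×10⁻⁸ = 65390 N = 65.39 kN.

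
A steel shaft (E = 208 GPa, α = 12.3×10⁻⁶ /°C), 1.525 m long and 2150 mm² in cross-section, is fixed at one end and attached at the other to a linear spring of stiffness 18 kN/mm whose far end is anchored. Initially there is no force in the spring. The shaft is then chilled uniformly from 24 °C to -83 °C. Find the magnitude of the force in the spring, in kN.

P ≈ 34 kN

If the spring were absent the shaft would shorten by αΔT L = 12.3×10⁻⁶ × 107 × 1525 = 2.007 mm.
With a force P in the spring, the elastic change of the shaft is PL/(AE) and that of the spring is P/k; compatibility requires their sum to equal δ_free.
So P = δ_free / [L/(AE) + 1/k] = 2.007 / [ 1525/(2150×208×10³) + 1/(18×10³) ].
P = 2.007 / 5.897×10⁻⁵ = 34040 N.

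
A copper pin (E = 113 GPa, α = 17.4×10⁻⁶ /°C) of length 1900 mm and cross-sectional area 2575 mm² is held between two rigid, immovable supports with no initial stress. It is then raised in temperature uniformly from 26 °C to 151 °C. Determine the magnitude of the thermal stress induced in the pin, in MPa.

σ ≈ 246 MPa (compressive)

The supports are rigid, so the total axial strain is zero. The restrained thermal strain is ε = αΔT = 17.4×10⁻⁶ × 125 = 2175×10⁻⁶.
Hence σ = E·αΔT = 113×10³ × 2175×10⁻⁶ = 245.8 MPa, compressive.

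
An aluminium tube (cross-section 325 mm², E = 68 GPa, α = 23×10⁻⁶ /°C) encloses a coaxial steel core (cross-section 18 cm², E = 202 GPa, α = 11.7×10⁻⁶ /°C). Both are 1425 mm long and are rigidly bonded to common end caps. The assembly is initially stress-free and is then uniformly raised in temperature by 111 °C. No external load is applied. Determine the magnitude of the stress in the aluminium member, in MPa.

The aluminium has the larger α, so on heating it would change length more than the steel if both were free. The rigid plates force a common final length, so the aluminium is put into compression and the steel into tension, with equal and opposite forces P (no external load).
Compatibility of the two members (thermal + elastic change equal): (α₁ − α₂)ΔT = P·[1/(A₁E₁) + 1/(A₂E₂)].
|α₁ − α₂|·ΔT = 11.3×10⁻⁶ × 111 = 0.001254.
1/(A₁E₁) + 1/(A₂E₂) = 1/(325×68×10³) + 1/(1800×202×10³) = 4.8×10⁻⁸ N⁻¹.
P = 0.001254 / 4.8×10⁻⁸ = 26130 N = 26.13 kN.
σ_{aluminium} = P/A₁ = 26130/325 = 80.41 MPa, compressive.

σ ≈ 80.4 MPa (compressive)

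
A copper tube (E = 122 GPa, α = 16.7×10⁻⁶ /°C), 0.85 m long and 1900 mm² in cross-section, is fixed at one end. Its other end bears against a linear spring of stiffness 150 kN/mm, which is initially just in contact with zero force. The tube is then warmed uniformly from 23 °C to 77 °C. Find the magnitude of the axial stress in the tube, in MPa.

σ ≈ 39 MPa (compressive)

If the spring were absent the tube would lengthen by αΔT L = 16.7×10⁻⁶ × 54 × 850 = 0.7665 mm.
With a force P in the spring, the elastic change of the tube is PL/(AE) and that of the spring is P/k; compatibility requires their sum to equal δ_free.
P [ L/(AE) + 1/k ] = δ_free → P [ 850/(1900×122×10³) + 1/(150×10³) ] = 0.7665.
P = 0.7665 / 1.033×10⁻⁵ = 74180 N.
σ = P/A = 74180/1900 = 39.04 MPa.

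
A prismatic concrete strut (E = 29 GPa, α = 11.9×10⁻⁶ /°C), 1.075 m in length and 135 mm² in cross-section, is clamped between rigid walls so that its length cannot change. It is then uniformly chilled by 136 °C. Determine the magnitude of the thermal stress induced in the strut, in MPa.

σ ≈ 46.9 MPa (tensile)

With length fixed, the mechanical strain must cancel the thermal strain αΔT = 11.9×10⁻⁶ × 136 = 1618.4×10⁻⁶.
The stress required to suppress this strain is σ = Eε = 29×10³ × 1618.4×10⁻⁶ = 46.93 MPa, tensile since the strut is trying to contract.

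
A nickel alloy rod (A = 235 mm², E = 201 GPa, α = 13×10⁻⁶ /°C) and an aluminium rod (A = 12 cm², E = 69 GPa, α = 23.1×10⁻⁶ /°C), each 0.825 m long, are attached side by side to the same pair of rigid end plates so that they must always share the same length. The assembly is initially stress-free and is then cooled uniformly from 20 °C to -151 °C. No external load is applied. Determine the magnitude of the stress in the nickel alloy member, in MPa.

Equilibrium of a rigid end plate with no external load gives equal and opposite internal forces ±P in the two members. Since α_{aluminium} > α_{nickel alloy}, cooling drives the aluminium into tension and the nickel alloy into compression.
Compatibility of the two members (thermal + elastic change equal): (α₁ − α₂)ΔT = P·[1/(A₁E₁) + 1/(A₂E₂)].
|α₁ − α₂|·ΔT = 10.1×10⁻⁶ × 171 = 0.001727.
1/(A₁E₁) + 1/(A₂E₂) = 1/(235×201×10³) + 1/(1200×69×10³) = 3.325×10⁻⁸ N⁻¹.
P = 0.001727 / 3.325×10⁻⁸ = 51950 N = 51.95 kN.
σ_{nickel alloy} = P/A₁ = 51950/235 = 221 MPa, compressive.

σ ≈ 221 MPa (compressive)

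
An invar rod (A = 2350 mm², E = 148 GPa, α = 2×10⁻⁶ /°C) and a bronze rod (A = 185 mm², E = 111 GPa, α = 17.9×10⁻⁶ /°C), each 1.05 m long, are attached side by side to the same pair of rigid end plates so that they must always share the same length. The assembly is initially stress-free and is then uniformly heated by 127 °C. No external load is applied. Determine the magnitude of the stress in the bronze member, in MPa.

σ ≈ 212 MPa (compressive)

The bronze has the larger α, so on heating it would change length more than the invar if both were free. The rigid plates force a common final length, so the bronze is put into compression and the invar into tension, with equal and opposite forces P (no external load).
Equating the net (thermal + elastic) strains gives |α₁ − α₂|·ΔT = P·[1/(A₁E₁) + 1/(A₂E₂)].
|α₁ − α₂|·ΔT = 15.9×10⁻⁶ × 127 = 0.002019.
1/(A₁E₁) + 1/(A₂E₂) = 1/(2350×148×10³) + 1/(185×111×10³) = 5.157×10⁻⁸ N⁻¹.
So P = 0.002019 / 5.157×10⁻⁸ = 39.15 kN.
σ_{bronze} = P/A₂ = 39150/185 = 211.6 MPa, compressive.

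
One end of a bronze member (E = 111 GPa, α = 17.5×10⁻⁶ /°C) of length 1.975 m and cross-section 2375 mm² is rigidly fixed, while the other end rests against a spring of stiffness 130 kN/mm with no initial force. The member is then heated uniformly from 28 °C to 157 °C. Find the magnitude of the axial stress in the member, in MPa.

σ ≈ 124 MPa (compressive)

Free thermal expansion: δ_free = αΔT L = 17.5×10⁻⁶ × 129 × 1975 = 4.459 mm.
With a force P in the spring, the elastic change of the member is PL/(AE) and that of the spring is P/k; compatibility requires their sum to equal δ_free.
P [ L/(AE) + 1/k ] = δ_free → P [ 1975/(2375×111×10³) + 1/(130×10³) ] = 4.459.
P = 4.459 / 1.518×10⁻⁵ = 293600 N.
σ = P/A = 293600/2375 = 123.6 MPa.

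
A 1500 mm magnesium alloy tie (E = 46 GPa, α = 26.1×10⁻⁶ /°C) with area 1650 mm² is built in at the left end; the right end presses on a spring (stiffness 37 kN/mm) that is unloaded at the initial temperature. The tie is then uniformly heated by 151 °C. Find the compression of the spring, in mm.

Free thermal expansion: δ_free = αΔT L = 26.1×10⁻⁶ × 151 × 1500 = 5.912 mm.
Let P be the compressive force at the spring. The tie shortens elastically by PL/(AE) and the spring compresses by P/k; together these equal δ_free.
So P = δ_free / [L/(AE) + 1/k] = 5.912 / [ 1500/(1650×46×10³) + 1/(37×10³) ].
P = 5.912 / 4.679×10⁻⁵ = 126300 N.
Spring compression = P/k = 126300/(37×10³) = 3.415 mm.

δ ≈ 3.41 mm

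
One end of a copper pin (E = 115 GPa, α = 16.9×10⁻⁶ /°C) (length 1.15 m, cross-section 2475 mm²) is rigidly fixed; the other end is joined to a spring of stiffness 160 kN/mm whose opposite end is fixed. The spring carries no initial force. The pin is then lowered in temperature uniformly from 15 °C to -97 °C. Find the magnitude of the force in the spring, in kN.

P ≈ 212 kN

If the spring were absent the pin would shorten by αΔT L = 16.9×10⁻⁶ × 112 × 1150 = 2.177 mm.
With a force P in the spring, the elastic change of the pin is PL/(AE) and that of the spring is P/k; compatibility requires their sum to equal δ_free.
P [ L/(AE) + 1/k ] = δ_free → P [ 1150/(2475×115×10³) + 1/(160×10³) ] = 2.177.
P = 2.177 / 1.029×10⁻⁵ = 211500 N.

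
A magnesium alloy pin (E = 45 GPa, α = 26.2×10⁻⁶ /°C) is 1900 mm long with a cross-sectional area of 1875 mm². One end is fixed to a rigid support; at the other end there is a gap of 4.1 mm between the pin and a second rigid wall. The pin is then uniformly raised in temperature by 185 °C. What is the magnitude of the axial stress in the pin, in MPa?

Unrestrained expansion: δ_free = αΔT L = 26.2×10⁻⁶ × 185 × 1900 = 9.209 mm.
The gap closes (δ_free > 4.1 mm) and the wall then resists a further 9.209 − 4.1 = 5.109 mm of expansion.
That suppressed elongation corresponds to σ = E·Δ/L = 45×10³ × 5.109/1900 = 121 MPa.

σ ≈ 121 MPa (compressive)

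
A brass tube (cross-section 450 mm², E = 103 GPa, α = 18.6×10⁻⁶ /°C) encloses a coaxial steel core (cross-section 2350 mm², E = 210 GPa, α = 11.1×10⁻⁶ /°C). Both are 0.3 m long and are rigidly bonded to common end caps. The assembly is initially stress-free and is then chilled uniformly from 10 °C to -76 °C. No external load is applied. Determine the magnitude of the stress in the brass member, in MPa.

Both members must finish at the same length. With the larger α, the brass tends to over-contract; the plates restrain it, putting the brass in tension and the steel in compression. With no external load the two internal forces are equal and opposite, magnitude P.
Setting the final lengths equal and cancelling L: (α₁ − α₂)ΔT = P/(A₁E₁) + P/(A₂E₂).
|α₁ − α₂|·ΔT = 7.5×10⁻⁶ × 86 = 0.000645.
1/(A₁E₁) + 1/(A₂E₂) = 1/(450×103×10³) + 1/(2350×210×10³) = 2.36×10⁻⁸ N⁻¹.
P = 0.000645 / 2.36×10⁻⁸ = 27330 N = 27.33 kN.
σ_{brass} = P/A₁ = 27330/450 = 60.73 MPa, tensile.

σ ≈ 60.7 MPa (tensile)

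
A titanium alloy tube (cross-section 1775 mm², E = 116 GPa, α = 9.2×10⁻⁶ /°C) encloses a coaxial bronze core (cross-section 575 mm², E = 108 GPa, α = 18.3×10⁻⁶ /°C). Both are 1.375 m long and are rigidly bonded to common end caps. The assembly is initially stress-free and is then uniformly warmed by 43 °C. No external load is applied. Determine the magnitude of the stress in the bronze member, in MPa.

σ ≈ 32.5 MPa (compressive)

Equilibrium of a rigid end plate with no external load gives equal and opposite internal forces ±P in the two members. Since α_{bronze} > α_{titanium alloy}, heating drives the bronze into compression and the titanium alloy into tension.
Setting the final lengths equal and cancelling L: (α₁ − α₂)ΔT = P/(A₁E₁) + P/(A₂E₂).
|α₁ − α₂|·ΔT = 9.1×10⁻⁶ × 43 = 0.0003913.
1/(A₁E₁) + 1/(A₂E₂) = 1/(1775×116×10³) + 1/(575×108×10³) = 2.096×10⁻⁸ N⁻¹.
So P = 0.0003913 / 2.096×10⁻⁸ = 18.67 kN.
σ_{bronze} = P/A₂ = 18670/575 = 32.47 MPa, compressive.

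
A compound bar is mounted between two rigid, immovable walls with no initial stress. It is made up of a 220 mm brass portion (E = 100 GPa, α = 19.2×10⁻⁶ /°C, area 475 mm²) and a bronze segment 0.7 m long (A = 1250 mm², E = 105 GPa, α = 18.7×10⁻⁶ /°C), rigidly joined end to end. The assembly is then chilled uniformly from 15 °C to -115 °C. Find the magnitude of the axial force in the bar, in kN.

If the supports were absent, the total length change would be Σ αᵢΔT Lᵢ = 19.2×10⁻⁶×130×220 + 18.7×10⁻⁶×130×700 = 2.251 mm.
Since the ends are fixed, an axial force P builds up, equal in every segment, with P · Σ Lᵢ/(AᵢEᵢ) = δ_free.
Σ Lᵢ/(AᵢEᵢ) = 220/(475×100×10³) + 700/(1250×105×10³) = 9.965×10⁻⁶ mm/N.
Hence P = δ_free / Σ(L/AE) = 2.251/9.965×10⁻⁶ = 225.9 kN (tensile).

P ≈ 226 kN (tensile)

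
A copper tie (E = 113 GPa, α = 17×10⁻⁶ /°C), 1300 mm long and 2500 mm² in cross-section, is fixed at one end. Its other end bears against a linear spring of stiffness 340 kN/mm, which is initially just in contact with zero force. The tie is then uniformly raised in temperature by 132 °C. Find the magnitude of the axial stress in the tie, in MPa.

If the spring were absent the tie would lengthen by αΔT L = 17×10⁻⁶ × 132 × 1300 = 2.917 mm.
With a force P in the spring, the elastic change of the tie is PL/(AE) and that of the spring is P/k; compatibility requires their sum to equal δ_free.
So P = δ_free / [L/(AE) + 1/k] = 2.917 / [ 1300/(2500×113×10³) + 1/(340×10³) ].
P = 2.917 / 7.543×10⁻⁶ = 386700 N.
σ = P/A = 386700/2500 = 154.7 MPa.

σ ≈ 155 MPa (compressive)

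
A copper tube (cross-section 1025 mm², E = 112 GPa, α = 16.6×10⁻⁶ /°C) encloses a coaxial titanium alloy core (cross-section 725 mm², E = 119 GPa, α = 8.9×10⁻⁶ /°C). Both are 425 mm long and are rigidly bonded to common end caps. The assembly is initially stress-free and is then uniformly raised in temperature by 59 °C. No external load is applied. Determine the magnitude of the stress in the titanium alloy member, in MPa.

Equilibrium of a rigid end plate with no external load gives equal and opposite internal forces ±P in the two members. Since α_{copper} > α_{titanium alloy}, heating drives the copper into compression and the titanium alloy into tension.
Equating the net (thermal + elastic) strains gives |α₁ − α₂|·ΔT = P·[1/(A₁E₁) + 1/(A₂E₂)].
|α₁ − α₂|·ΔT = 7.7×10⁻⁶ × 59 = 0.0004543.
1/(A₁E₁) + 1/(A₂E₂) = 1/(1025×112×10³) + 1/(725×119×10³) = 2.03×10⁻⁸ N⁻¹.
P = 0.0004543 / 2.03×10⁻⁸ = 22380 N = 22.38 kN.
σ_{titanium alloy} = P/A₂ = 22380/725 = 30.87 MPa, tensile.

σ ≈ 30.9 MPa (tensile)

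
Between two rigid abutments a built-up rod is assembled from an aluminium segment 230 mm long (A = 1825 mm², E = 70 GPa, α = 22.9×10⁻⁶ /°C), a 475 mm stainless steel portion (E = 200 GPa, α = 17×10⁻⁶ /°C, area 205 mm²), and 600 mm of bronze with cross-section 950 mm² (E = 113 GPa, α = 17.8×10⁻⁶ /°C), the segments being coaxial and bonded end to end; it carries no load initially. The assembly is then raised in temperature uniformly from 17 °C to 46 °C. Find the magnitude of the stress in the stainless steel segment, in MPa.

σ ≈ 179 MPa (compressive)

If the supports were absent, the total length change would be Σ αᵢΔT Lᵢ = 22.9×10⁻⁶×29×230 + 17×10⁻⁶×29×475 + 17.8×10⁻⁶×29×600 = 0.6966 mm.
The walls prevent any net length change, so an axial force P (same in every segment) develops. Compatibility: P · Σ Lᵢ/(AᵢEᵢ) = δ_free.
Σ Lᵢ/(AᵢEᵢ) = 230/(1825×70×10³) + 475/(205×200×10³) + 600/(950×113×10³) = 1.897×10⁻⁵ mm/N.
P = 0.6966 / 1.897×10⁻⁵ = 36710 N = 36.71 kN, compressive.
σ_{stainless steel} = P / A = 36710 / 205 = 179.1 MPa.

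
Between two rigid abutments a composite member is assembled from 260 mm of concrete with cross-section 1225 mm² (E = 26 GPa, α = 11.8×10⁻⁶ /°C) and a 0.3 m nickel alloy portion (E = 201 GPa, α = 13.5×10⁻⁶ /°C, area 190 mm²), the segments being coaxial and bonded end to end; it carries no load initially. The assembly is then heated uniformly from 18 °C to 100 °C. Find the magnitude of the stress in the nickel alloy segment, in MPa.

σ ≈ 192 MPa (compressive)

With the walls removed the bar would change length by δ_free = Σ αᵢΔT Lᵢ = 11.8×10⁻⁶×82×260 + 13.5×10⁻⁶×82×300 = 0.5837 mm.
The rigid supports impose zero overall length change; the single axial force P common to all segments must satisfy P Σ Lᵢ/(AᵢEᵢ) = δ_free.
Σ Lᵢ/(AᵢEᵢ) = 260/(1225×26×10³) + 300/(190×201×10³) = 1.602×10⁻⁵ mm/N.
P = 0.5837 / 1.602×10⁻⁵ = 36440 N = 36.44 kN, compressive.
σ_{nickel alloy} = P / A = 36440 / 190 = 191.8 MPa.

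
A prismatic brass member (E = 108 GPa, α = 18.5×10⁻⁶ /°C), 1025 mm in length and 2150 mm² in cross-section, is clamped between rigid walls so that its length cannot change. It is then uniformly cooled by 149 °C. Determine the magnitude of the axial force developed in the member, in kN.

The ends cannot move, so σ = EαΔT = 108×10³ × 18.5×10⁻⁶ × 149 = 297.7 MPa.
P = AEαΔT = 2150 × 108×10³ × 18.5×10⁻⁶ × 149 = 640.1 kN (tensile).

P ≈ 640 kN (tensile)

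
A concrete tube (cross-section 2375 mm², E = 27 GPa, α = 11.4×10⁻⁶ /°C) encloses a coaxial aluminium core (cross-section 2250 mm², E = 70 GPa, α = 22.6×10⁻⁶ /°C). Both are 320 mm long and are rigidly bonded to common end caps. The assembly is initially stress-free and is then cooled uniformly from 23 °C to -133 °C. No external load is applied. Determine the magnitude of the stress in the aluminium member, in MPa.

Equilibrium of a rigid end plate with no external load gives equal and opposite internal forces ±P in the two members. Since α_{aluminium} > α_{concrete}, cooling drives the aluminium into tension and the concrete into compression.
Setting the final lengths equal and cancelling L: (α₁ − α₂)ΔT = P/(A₁E₁) + P/(A₂E₂).
|α₁ − α₂|·ΔT = 11.2×10⁻⁶ × 156 = 0.001747.
1/(A₁E₁) + 1/(A₂E₂) = 1/(2375×27×10³) + 1/(2250×70×10³) = 2.194×10⁻⁸ N⁻¹.
So P = 0.001747 / 2.194×10⁻⁸ = 79.62 kN.
σ_{aluminium} = P/A₂ = 79620/2250 = 35.39 MPa, tensile.

σ ≈ 35.4 MPa (tensile)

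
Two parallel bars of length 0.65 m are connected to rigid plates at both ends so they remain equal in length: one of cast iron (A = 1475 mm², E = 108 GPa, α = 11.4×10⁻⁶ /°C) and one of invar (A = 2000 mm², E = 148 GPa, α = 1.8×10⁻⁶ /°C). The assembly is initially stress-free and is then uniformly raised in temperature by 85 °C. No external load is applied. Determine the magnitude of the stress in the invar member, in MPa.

σ ≈ 42.3 MPa (tensile)

Equilibrium of a rigid end plate with no external load gives equal and opposite internal forces ±P in the two members. Since α_{cast iron} > α_{invar}, heating drives the cast iron into compression and the invar into tension.
Equating the net (thermal + elastic) strains gives |α₁ − α₂|·ΔT = P·[1/(A₁E₁) + 1/(A₂E₂)].
|α₁ − α₂|·ΔT = 9.6×10⁻⁶ × 85 = 0.000816.
1/(A₁E₁) + 1/(A₂E₂) = 1/(1475×108×10³) + 1/(2000×148×10³) = 9.656×10⁻⁹ N⁻¹.
So P = 0.000816 / 9.656×10⁻⁹ = 84.51 kN.
σ_{invar} = P/A₂ = 84510/2000 = 42.25 MPa, tensile.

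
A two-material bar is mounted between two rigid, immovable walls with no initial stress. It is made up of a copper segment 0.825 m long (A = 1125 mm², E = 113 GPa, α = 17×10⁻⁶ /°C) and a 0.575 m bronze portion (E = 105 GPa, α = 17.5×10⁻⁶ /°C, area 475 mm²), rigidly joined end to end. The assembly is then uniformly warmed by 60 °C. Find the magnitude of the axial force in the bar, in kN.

P ≈ 80.2 kN (compressive)

Free thermal expansion of the whole bar: Σ αᵢΔT Lᵢ = 17×10⁻⁶×60×825 + 17.5×10⁻⁶×60×575 = 1.445 mm.
Since the ends are fixed, an axial force P builds up, equal in every segment, with P · Σ Lᵢ/(AᵢEᵢ) = δ_free.
The series flexibility is Σ Lᵢ/(AᵢEᵢ) = 825/(1125×113×10³) + 575/(475×105×10³) = 1.802×10⁻⁵ mm/N.
So P = 1.445 / 1.802×10⁻⁵ = 80.21 kN, compressive.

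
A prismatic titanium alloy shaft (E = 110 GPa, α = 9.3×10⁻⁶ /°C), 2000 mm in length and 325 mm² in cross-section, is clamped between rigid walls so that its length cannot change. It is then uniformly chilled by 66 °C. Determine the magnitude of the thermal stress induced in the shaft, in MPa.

The supports are rigid, so the total axial strain is zero. The restrained thermal strain is ε = αΔT = 9.3×10⁻⁶ × 66 = 613.8×10⁻⁶.
σ = EαΔT = 110×10³ × 9.3×10⁻⁶ × 66 = 67.52 MPa (tensile; the shaft is trying to contract).

σ ≈ 67.5 MPa (tensile)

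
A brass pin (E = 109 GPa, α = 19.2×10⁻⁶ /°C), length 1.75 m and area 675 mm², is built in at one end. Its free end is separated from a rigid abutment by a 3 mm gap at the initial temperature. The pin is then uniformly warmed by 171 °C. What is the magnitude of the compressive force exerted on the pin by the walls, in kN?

P ≈ 115 kN

If the wall were absent the pin would grow by αΔT L = 19.2×10⁻⁶ × 171 × 1750 = 5.746 mm.
The gap closes (δ_free > 3 mm) and the wall then resists a further 5.746 − 3 = 2.746 mm of expansion.
That suppressed elongation corresponds to σ = E·Δ/L = 109×10³ × 2.746/1750 = 171 MPa.
Force on the wall = σA = 171 × 675 mm² = 115.4 kN.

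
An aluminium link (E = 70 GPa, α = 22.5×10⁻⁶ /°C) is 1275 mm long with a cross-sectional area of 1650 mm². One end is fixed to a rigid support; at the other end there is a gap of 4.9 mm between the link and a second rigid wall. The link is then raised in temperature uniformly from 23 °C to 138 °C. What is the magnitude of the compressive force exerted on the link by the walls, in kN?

Unrestrained expansion: δ_free = αΔT L = 22.5×10⁻⁶ × 115 × 1275 = 3.299 mm.
This is smaller than the 4.9 mm clearance, so the link expands freely without reaching the stop — the stress is zero.

P ≈ 0 kN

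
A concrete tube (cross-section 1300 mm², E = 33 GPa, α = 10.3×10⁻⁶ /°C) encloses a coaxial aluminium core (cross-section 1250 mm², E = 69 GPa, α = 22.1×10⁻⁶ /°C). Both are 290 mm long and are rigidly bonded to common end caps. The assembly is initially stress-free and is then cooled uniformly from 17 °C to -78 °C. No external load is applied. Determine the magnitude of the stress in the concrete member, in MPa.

σ ≈ 24.7 MPa (compressive)

The aluminium has the larger α, so on cooling it would change length more than the concrete if both were free. The rigid plates force a common final length, so the aluminium is put into tension and the concrete into compression, with equal and opposite forces P (no external load).
Compatibility of the two members (thermal + elastic change equal): (α₁ − α₂)ΔT = P·[1/(A₁E₁) + 1/(A₂E₂)].
|α₁ − α₂|·ΔT = 11.8×10⁻⁶ × 95 = 0.001121.
1/(A₁E₁) + 1/(A₂E₂) = 1/(1300×33×10³) + 1/(1250×69×10³) = 3.49×10⁻⁸ N⁻¹.
So P = 0.001121 / 3.49×10⁻⁸ = 32.12 kN.
σ_{concrete} = P/A₁ = 32120/1300 = 24.7 MPa, compressive.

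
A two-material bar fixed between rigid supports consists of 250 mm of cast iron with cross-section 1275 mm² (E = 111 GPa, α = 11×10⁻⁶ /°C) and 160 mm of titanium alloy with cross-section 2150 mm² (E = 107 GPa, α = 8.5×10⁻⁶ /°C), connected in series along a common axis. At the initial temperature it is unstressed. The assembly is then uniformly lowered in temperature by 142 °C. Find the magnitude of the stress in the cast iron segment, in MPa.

If the supports were absent, the total length change would be Σ αᵢΔT Lᵢ = 11×10⁻⁶×142×250 + 8.5×10⁻⁶×142×160 = 0.5836 mm.
Since the ends are fixed, an axial force P builds up, equal in every segment, with P · Σ Lᵢ/(AᵢEᵢ) = δ_free.
Σ Lᵢ/(AᵢEᵢ) = 250/(1275×111×10³) + 160/(2150×107×10³) = 2.462×10⁻⁶ mm/N.
So P = 0.5836 / 2.462×10⁻⁶ = 237.1 kN, tensile.
σ_{cast iron} = P / A = 237100 / 1275 = 185.9 MPa.

σ ≈ 186 MPa (tensile)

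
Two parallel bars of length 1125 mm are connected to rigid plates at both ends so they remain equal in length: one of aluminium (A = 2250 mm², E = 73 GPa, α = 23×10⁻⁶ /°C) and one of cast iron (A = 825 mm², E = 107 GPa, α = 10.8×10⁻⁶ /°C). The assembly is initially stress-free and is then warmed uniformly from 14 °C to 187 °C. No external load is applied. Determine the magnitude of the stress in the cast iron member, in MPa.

Equilibrium of a rigid end plate with no external load gives equal and opposite internal forces ±P in the two members. Since α_{aluminium} > α_{cast iron}, heating drives the aluminium into compression and the cast iron into tension.
Compatibility of the two members (thermal + elastic change equal): (α₁ − α₂)ΔT = P·[1/(A₁E₁) + 1/(A₂E₂)].
|α₁ − α₂|·ΔT = 12.2×10⁻⁶ × 173 = 0.002111.
1/(A₁E₁) + 1/(A₂E₂) = 1/(2250×73×10³) + 1/(825×107×10³) = 1.742×10⁻⁸ N⁻¹.
P = 0.002111 / 1.742×10⁻⁸ = 121200 N = 121.2 kN.
σ_{cast iron} = P/A₂ = 121200/825 = 146.9 MPa, tensile.

σ ≈ 147 MPa (tensile)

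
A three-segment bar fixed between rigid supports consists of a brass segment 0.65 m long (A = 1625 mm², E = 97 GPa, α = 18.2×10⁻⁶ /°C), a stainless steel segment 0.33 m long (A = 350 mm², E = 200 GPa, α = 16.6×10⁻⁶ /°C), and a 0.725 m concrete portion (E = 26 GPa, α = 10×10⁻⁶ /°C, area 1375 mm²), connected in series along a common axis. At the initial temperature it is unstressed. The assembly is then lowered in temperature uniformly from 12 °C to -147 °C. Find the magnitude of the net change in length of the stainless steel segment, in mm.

Free thermal contraction of the whole bar: Σ αᵢΔT Lᵢ = 18.2×10⁻⁶×159×650 + 16.6×10⁻⁶×159×330 + 10×10⁻⁶×159×725 = 3.905 mm.
The walls prevent any net length change, so an axial force P (same in every segment) develops. Compatibility: P · Σ Lᵢ/(AᵢEᵢ) = δ_free.
Σ Lᵢ/(AᵢEᵢ) = 650/(1625×97×10³) + 330/(350×200×10³) + 725/(1375×26×10³) = 2.912×10⁻⁵ mm/N.
Hence P = δ_free / Σ(L/AE) = 3.905/2.912×10⁻⁵ = 134.1 kN (tensile).
For the stainless steel segment, free thermal change = 16.6×10⁻⁶×159×330 = 0.871 mm and elastic change from P = 134100×330/(350×200×10³) = 0.6322 mm; these oppose, so the net change is 0.239 mm (segment shortens).

|ΔL| ≈ 0.239 mm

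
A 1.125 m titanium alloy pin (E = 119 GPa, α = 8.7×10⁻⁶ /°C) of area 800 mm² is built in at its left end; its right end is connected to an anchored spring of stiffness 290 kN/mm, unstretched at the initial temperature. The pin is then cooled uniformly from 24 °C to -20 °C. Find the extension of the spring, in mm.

The unrestrained thermal change is αΔT L = 8.7×10⁻⁶ × 44 × 1125 = 0.4306 mm.
Let P be the tensile force in the spring. The pin extends elastically by PL/(AE) and the spring stretches by P/k; together these equal δ_free.
P [ L/(AE) + 1/k ] = δ_free → P [ 1125/(800×119×10³) + 1/(290×10³) ] = 0.4306.
P = 0.4306 / 1.527×10⁻⁵ = 28210 N.
Spring extension = P/k = 28210/(290×10³) = 0.09728 mm.

δ ≈ 0.0973 mm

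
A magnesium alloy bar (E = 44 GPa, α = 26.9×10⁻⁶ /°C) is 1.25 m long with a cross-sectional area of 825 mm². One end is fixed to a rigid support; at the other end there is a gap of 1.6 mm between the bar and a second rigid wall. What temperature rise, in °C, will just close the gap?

ΔT ≈ 47.6 °C

The gap closes when αΔT L = 1.6 mm, since the bar is still unstressed at that instant.
So ΔT = g/(αL) = 1.6/(26.9×10⁻⁶ × 1250) = 47.58 °C.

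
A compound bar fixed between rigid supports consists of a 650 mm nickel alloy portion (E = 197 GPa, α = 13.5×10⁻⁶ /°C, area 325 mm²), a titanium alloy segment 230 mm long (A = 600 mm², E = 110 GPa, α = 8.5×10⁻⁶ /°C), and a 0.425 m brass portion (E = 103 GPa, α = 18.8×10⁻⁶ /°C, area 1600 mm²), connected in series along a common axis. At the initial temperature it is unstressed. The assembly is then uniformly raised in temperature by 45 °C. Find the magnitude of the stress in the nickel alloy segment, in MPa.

If the supports were absent, the total length change would be Σ αᵢΔT Lᵢ = 13.5×10⁻⁶×45×650 + 8.5×10⁻⁶×45×230 + 18.8×10⁻⁶×45×425 = 0.8424 mm.
The walls prevent any net length change, so an axial force P (same in every segment) develops. Compatibility: P · Σ Lᵢ/(AᵢEᵢ) = δ_free.
The series flexibility is Σ Lᵢ/(AᵢEᵢ) = 650/(325×197×10³) + 230/(600×110×10³) + 425/(1600×103×10³) = 1.622×10⁻⁵ mm/N.
P = 0.8424 / 1.622×10⁻⁵ = 51950 N = 51.95 kN, compressive.
σ_{nickel alloy} = P / A = 51950 / 325 = 159.8 MPa.

σ ≈ 160 MPa (compressive)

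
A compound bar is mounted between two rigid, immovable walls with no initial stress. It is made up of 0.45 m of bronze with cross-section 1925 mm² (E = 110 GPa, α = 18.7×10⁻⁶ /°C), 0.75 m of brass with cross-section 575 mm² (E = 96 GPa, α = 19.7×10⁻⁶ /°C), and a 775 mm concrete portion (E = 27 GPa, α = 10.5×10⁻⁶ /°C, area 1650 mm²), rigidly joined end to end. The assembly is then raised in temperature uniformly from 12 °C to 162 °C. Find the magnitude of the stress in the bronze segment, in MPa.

σ ≈ 73.7 MPa (compressive)

If the supports were absent, the total length change would be Σ αᵢΔT Lᵢ = 18.7×10⁻⁶×150×450 + 19.7×10⁻⁶×150×750 + 10.5×10⁻⁶×150×775 = 4.699 mm.
Since the ends are fixed, an axial force P builds up, equal in every segment, with P · Σ Lᵢ/(AᵢEᵢ) = δ_free.
The series flexibility is Σ Lᵢ/(AᵢEᵢ) = 450/(1925×110×10³) + 750/(575×96×10³) + 775/(1650×27×10³) = 3.311×10⁻⁵ mm/N.
So P = 4.699 / 3.311×10⁻⁵ = 141.9 kN, compressive.
σ_{bronze} = P / A = 141900 / 1925 = 73.73 MPa.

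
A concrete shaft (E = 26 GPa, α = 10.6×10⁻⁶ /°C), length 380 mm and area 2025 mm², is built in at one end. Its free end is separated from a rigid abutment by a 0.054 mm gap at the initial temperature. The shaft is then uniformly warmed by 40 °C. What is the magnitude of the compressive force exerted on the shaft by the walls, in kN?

If the wall were absent the shaft would grow by αΔT L = 10.6×10⁻⁶ × 40 × 380 = 0.1611 mm.
After closing the 0.054 mm clearance, 0.1611 − 0.054 = 0.1071 mm of expansion remains to be suppressed by the wall.
Compatibility: PL/(AE) = 0.1071 mm, so σ = P/A = E × (0.1071/380) = 7.329 MPa.
P = σA = 7.329 × 2025 = 14.84 kN.

P ≈ 14.8 kN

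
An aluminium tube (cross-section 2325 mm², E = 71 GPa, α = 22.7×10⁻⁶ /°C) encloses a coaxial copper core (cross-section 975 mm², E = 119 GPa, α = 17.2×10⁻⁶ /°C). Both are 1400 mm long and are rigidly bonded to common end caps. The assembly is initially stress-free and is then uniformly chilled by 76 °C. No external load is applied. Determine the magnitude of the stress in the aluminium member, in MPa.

Equilibrium of a rigid end plate with no external load gives equal and opposite internal forces ±P in the two members. Since α_{aluminium} > α_{copper}, cooling drives the aluminium into tension and the copper into compression.
Setting the final lengths equal and cancelling L: (α₁ − α₂)ΔT = P/(A₁E₁) + P/(A₂E₂).
|α₁ − α₂|·ΔT = 5.5×10⁻⁶ × 76 = 0.000418.
1/(A₁E₁) + 1/(A₂E₂) = 1/(2325×71×10³) + 1/(975×119×10³) = 1.468×10⁻⁸ N⁻¹.
P = 0.000418 / 1.468×10⁻⁸ = 28480 N = 28.48 kN.
σ_{aluminium} = P/A₁ = 28480/2325 = 12.25 MPa, tensile.

σ ≈ 12.2 MPa (tensile)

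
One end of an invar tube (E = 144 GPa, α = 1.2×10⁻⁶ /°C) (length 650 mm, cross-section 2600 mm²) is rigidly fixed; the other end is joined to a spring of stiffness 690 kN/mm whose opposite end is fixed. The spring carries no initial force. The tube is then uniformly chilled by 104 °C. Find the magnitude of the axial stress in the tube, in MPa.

σ ≈ 9.79 MPa (tensile)

The unrestrained thermal change is αΔT L = 1.2×10⁻⁶ × 104 × 650 = 0.08112 mm.
With a force P in the spring, the elastic change of the tube is PL/(AE) and that of the spring is P/k; compatibility requires their sum to equal δ_free.
P [ L/(AE) + 1/k ] = δ_free → P [ 650/(2600×144×10³) + 1/(690×10³) ] = 0.08112.
P = 0.08112 / 3.185×10⁻⁶ = 25470 N.
σ = P/A = 25470/2600 = 9.795 MPa.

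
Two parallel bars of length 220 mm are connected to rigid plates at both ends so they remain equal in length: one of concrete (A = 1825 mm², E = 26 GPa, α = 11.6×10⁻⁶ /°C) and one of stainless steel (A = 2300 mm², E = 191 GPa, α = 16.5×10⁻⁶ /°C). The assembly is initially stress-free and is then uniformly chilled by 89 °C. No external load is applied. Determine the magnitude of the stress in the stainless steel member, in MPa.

σ ≈ 8.12 MPa (tensile)

The stainless steel has the larger α, so on cooling it would change length more than the concrete if both were free. The rigid plates force a common final length, so the stainless steel is put into tension and the concrete into compression, with equal and opposite forces P (no external load).
Compatibility of the two members (thermal + elastic change equal): (α₁ − α₂)ΔT = P·[1/(A₁E₁) + 1/(A₂E₂)].
|α₁ − α₂|·ΔT = 4.9×10⁻⁶ × 89 = 0.0004361.
1/(A₁E₁) + 1/(A₂E₂) = 1/(1825×26×10³) + 1/(2300×191×10³) = 2.335×10⁻⁸ N⁻¹.
P = 0.0004361 / 2.335×10⁻⁸ = 18680 N = 18.68 kN.
σ_{stainless steel} = P/A₂ = 18680/2300 = 8.12 MPa, tensile.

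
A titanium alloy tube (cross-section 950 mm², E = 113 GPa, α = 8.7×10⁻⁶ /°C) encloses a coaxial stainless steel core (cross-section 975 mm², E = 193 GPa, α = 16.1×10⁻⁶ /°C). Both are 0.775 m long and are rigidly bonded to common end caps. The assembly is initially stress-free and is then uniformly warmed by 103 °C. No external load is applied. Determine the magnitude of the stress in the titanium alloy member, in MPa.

σ ≈ 54.8 MPa (tensile)

Both members must finish at the same length. With the larger α, the stainless steel tends to over-expand; the plates restrain it, putting the stainless steel in compression and the titanium alloy in tension. With no external load the two internal forces are equal and opposite, magnitude P.
Equating the net (thermal + elastic) strains gives |α₁ − α₂|·ΔT = P·[1/(A₁E₁) + 1/(A₂E₂)].
|α₁ − α₂|·ΔT = 7.4×10⁻⁶ × 103 = 0.0007622.
1/(A₁E₁) + 1/(A₂E₂) = 1/(950×113×10³) + 1/(975×193×10³) = 1.463×10⁻⁸ N⁻¹.
So P = 0.0007622 / 1.463×10⁻⁸ = 52.1 kN.
σ_{titanium alloy} = P/A₁ = 52100/950 = 54.84 MPa, tensile.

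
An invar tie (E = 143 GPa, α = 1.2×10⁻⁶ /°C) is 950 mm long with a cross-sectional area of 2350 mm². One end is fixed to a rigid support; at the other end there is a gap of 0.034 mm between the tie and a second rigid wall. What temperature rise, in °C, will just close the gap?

The gap closes when αΔT L = 0.034 mm, since the tie is still unstressed at that instant.
ΔT = 0.034 / (1.2×10⁻⁶ × 950) = 29.82 °C.

ΔT ≈ 29.8 °C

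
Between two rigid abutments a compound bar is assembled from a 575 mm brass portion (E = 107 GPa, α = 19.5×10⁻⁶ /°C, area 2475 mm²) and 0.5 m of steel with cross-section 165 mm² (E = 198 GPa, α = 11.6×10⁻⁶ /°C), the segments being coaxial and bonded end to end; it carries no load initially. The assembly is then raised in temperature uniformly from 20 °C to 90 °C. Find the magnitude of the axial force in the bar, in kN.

Free thermal expansion of the whole bar: Σ αᵢΔT Lᵢ = 19.5×10⁻⁶×70×575 + 11.6×10⁻⁶×70×500 = 1.191 mm.
The walls prevent any net length change, so an axial force P (same in every segment) develops. Compatibility: P · Σ Lᵢ/(AᵢEᵢ) = δ_free.
The series flexibility is Σ Lᵢ/(AᵢEᵢ) = 575/(2475×107×10³) + 500/(165×198×10³) = 1.748×10⁻⁵ mm/N.
P = 1.191 / 1.748×10⁻⁵ = 68140 N = 68.14 kN, compressive.

P ≈ 68.1 kN (compressive)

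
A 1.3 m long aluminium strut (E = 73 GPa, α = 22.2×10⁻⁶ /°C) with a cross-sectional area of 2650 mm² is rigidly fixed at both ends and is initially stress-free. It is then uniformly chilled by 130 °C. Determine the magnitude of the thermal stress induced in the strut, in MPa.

σ ≈ 211 MPa (tensile)

With length fixed, the mechanical strain must cancel the thermal strain αΔT = 22.2×10⁻⁶ × 130 = 2886×10⁻⁶.
Hence σ = E·αΔT = 73×10³ × 2886×10⁻⁶ = 210.7 MPa, tensile.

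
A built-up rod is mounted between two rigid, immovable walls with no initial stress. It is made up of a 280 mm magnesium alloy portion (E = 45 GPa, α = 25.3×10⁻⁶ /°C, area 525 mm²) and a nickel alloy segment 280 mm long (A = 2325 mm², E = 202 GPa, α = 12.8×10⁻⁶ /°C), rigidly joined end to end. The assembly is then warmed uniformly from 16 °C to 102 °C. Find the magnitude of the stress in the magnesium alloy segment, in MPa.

σ ≈ 140 MPa (compressive)

If the supports were absent, the total length change would be Σ αᵢΔT Lᵢ = 25.3×10⁻⁶×86×280 + 12.8×10⁻⁶×86×280 = 0.9174 mm.
The walls prevent any net length change, so an axial force P (same in every segment) develops. Compatibility: P · Σ Lᵢ/(AᵢEᵢ) = δ_free.
The series flexibility is Σ Lᵢ/(AᵢEᵢ) = 280/(525×45×10³) + 280/(2325×202×10³) = 1.245×10⁻⁵ mm/N.
P = 0.9174 / 1.245×10⁻⁵ = 73700 N = 73.7 kN, compressive.
σ_{magnesium alloy} = P / A = 73700 / 525 = 140.4 MPa.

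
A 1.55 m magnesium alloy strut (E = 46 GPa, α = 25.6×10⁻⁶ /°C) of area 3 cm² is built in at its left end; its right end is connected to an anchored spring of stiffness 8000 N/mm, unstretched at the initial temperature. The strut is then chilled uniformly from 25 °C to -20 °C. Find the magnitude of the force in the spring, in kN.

Free thermal contraction: δ_free = αΔT L = 25.6×10⁻⁶ × 45 × 1550 = 1.786 mm.
With a force P in the spring, the elastic change of the strut is PL/(AE) and that of the spring is P/k; compatibility requires their sum to equal δ_free.
So P = δ_free / [L/(AE) + 1/k] = 1.786 / [ 1550/(300×46×10³) + 1/(8000) ].
P = 1.786 / 0.0002373 = 7524 N.

P ≈ 7.52 kN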